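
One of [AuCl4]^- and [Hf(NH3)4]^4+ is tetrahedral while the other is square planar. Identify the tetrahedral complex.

For [AuCl4]^-: Each chloride is −1; balancing the −1 overall charge requires Au(III). Gold is a group-11 element; Au(III) is therefore d⁸. A 5d d⁸ ion has a large crystal-field splitting; square planar leaves the high-energy d_{x²−y²} orbital empty and maximises CFSE. → square planar.
For [Hf(NH3)4]^4+: Ligand charges: ammonia is neutral. With an overall charge of +4 the hafnium centre must be in the +4 oxidation state. Group 4 minus oxidation state 4 gives a d⁰ configuration. A d⁰ ion has no crystal-field stabilisation preference between square planar and tetrahedral, so four ligands adopt the sterically favoured tetrahedral geometry. → tetrahedral.

[Hf(NH3)4]^4+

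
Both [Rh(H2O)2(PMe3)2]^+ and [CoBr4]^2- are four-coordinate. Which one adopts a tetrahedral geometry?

[CoBr4]^2-

For [Rh(H2O)2(PMe3)2]^+: Ligand charges: water is neutral; trimethylphosphine is neutral. With an overall charge of +1 the rhodium centre must be in the +1 oxidation state. Rhodium is a group-9 element; Rh(I) is therefore d⁸. A 4d d⁸ ion has a large crystal-field splitting; square planar leaves the high-energy d_{x²−y²} orbital empty and maximises CFSE. → square planar.
For [CoBr4]^2-: Each bromide is −1; balancing the −2 overall charge requires Co(II). Cobalt is a group-9 element; Co(II) is therefore d⁷. For a high-spin 3d d⁷ ion with weak-field ligands the small Δₜ gives little square-planar CFSE advantage, so four ligands adopt the sterically favoured tetrahedral geometry. → tetrahedral.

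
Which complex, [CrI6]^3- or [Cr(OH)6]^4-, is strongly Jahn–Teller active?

[CrI6]^3-: Summing ligand charges against the −3 overall charge gives an oxidation state of +3 for chromium. Cr sits in group 6, so the d-electron count is 6 − 3 = 3. The d³ configuration leaves the e_g set evenly filled (or empty) — no strong Jahn–Teller driving force.
[Cr(OH)6]^4-: Each hydroxide is −1; balancing the −4 overall charge requires Cr(II). Chromium is a group-6 element; Cr(II) is therefore d⁴. Hydroxide is a weak-field ligand for a first-row metal, so the complex is high-spin. The t₂g³e_g¹ (high-spin) configuration has an unevenly filled e_g set; the Jahn–Teller theorem predicts a tetragonal distortion (typically axial elongation) to lift the degeneracy.

[Cr(OH)6]^4-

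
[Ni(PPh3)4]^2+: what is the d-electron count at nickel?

Triphenylphosphine is neutral; balancing the +2 overall charge requires Ni(II).
Ni sits in group 10, so the d-electron count is 10 − 2 = 8.

d8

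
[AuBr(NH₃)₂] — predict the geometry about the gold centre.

Ligand charges: each bromide is −1; ammonia is neutral. With an overall charge of 0 the gold centre must be in the +1 oxidation state.
Au sits in group 11, so the d-electron count is 11 − 1 = 10.
Coordination number: 3.
Three ligands around a d¹⁰ centre minimise repulsion in a trigonal-planar arrangement.

trigonal planar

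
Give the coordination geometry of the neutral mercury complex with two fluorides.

Each fluoride is −1; balancing the 0 overall charge requires Hg(II).
Hg sits in group 12, so the d-electron count is 12 − 2 = 10.
Coordination number: 2.
A d¹⁰ ion with only two ligands adopts a linear arrangement (sp hybridisation; no CFSE preference).

linear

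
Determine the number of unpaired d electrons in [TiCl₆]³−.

Summing ligand charges against the −3 overall charge gives an oxidation state of +3 for titanium.
Group 4 minus oxidation state 3 gives a d¹ configuration.
In an octahedral field the d¹ configuration is t₂g¹e_g⁰ (only one arrangement possible), giving 1 unpaired electron.

1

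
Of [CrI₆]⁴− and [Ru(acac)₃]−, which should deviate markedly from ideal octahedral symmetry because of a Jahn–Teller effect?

[CrI₆]⁴−

[CrI₆]⁴−: Each iodide is −1; balancing the −4 overall charge requires Cr(II). Group 6 minus oxidation state 2 gives a d⁴ configuration. Iodide is a weak-field ligand for a first-row metal, so the complex is high-spin. The t₂g³e_g¹ (high-spin) configuration has an unevenly filled e_g set; the Jahn–Teller theorem predicts a tetragonal distortion (typically axial elongation) to lift the degeneracy.
[Ru(acac)₃]−: Ligand charges: each acetylacetonate is −1. With an overall charge of −1 the ruthenium centre must be in the +2 oxidation state. Group 8 minus oxidation state 2 gives a d⁶ configuration. A 4d ion has a large Δₒ and is invariably low-spin. The d⁶ configuration leaves the e_g set evenly filled (or empty) — no strong Jahn–Teller driving force.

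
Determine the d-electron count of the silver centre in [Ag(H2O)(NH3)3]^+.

Water is neutral; ammonia is neutral; balancing the +1 overall charge requires Ag(I).
Ag sits in group 11, so the d-electron count is 11 − 1 = 10.

d10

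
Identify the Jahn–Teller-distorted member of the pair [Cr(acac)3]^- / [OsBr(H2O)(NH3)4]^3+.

[Cr(acac)3]^-

[Cr(acac)3]^-: Ligand charges: each acetylacetonate is −1. With an overall charge of −1 the chromium centre must be in the +2 oxidation state. Chromium is a group-6 element; Cr(II) is therefore d⁴. Acetylacetonate is a weak-field ligand for a first-row metal, so the complex is high-spin. The t₂g³e_g¹ (high-spin) configuration has an unevenly filled e_g set; the Jahn–Teller theorem predicts a tetragonal distortion (typically axial elongation) to lift the degeneracy.
[OsBr(H2O)(NH3)4]^3+: Each bromide is −1; water is neutral; ammonia is neutral; balancing the +3 overall charge requires Os(IV). Group 8 minus oxidation state 4 gives a d⁴ configuration. A 5d ion has a large Δₒ and is invariably low-spin. The d⁴ configuration leaves the e_g set evenly filled (or empty) — no strong Jahn–Teller driving force.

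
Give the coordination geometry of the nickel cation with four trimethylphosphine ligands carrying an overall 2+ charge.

Ligand charges: trimethylphosphine is neutral. With an overall charge of +2 the nickel centre must be in the +2 oxidation state.
Group 10 minus oxidation state 2 gives a d⁸ configuration.
Coordination number: 4.
Trimethylphosphine is a strong-field ligand (high in the spectrochemical series).
A 3d d⁸ ion with strong-field ligands gains enough CFSE to favour square planar over tetrahedral.

square planar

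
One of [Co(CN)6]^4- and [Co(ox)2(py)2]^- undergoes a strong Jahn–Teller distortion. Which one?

[Co(CN)6]^4-: Each cyanide is −1; balancing the −4 overall charge requires Co(II). Cobalt is a group-9 element; Co(II) is therefore d⁷. Cyanide is a strong-field ligand (high in the spectrochemical series) for a first-row metal, so the complex is low-spin. The t₂g⁶e_g¹ (low-spin) configuration has an unevenly filled e_g set; the Jahn–Teller theorem predicts a tetragonal distortion (typically axial elongation) to lift the degeneracy.
[Co(ox)2(py)2]^-: Summing ligand charges against the −1 overall charge gives an oxidation state of +3 for cobalt. Co sits in group 9, so the d-electron count is 9 − 3 = 6. Co(III) has an exceptionally large octahedral splitting and is low-spin with essentially every ligand except fluoride. The d⁶ configuration leaves the e_g set evenly filled (or empty) — no strong Jahn–Teller driving force.

[Co(CN)6]^4-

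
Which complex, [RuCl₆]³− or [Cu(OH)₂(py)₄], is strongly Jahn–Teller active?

[Cu(OH)₂(py)₄]

[RuCl₆]³−: Summing ligand charges against the −3 overall charge gives an oxidation state of +3 for ruthenium. Ru sits in group 8, so the d-electron count is 8 − 3 = 5. A 4d ion has a large Δₒ and is invariably low-spin. The d⁵ configuration leaves the e_g set evenly filled (or empty) — no strong Jahn–Teller driving force.
[Cu(OH)₂(py)₄]: Summing ligand charges against the 0 overall charge gives an oxidation state of +2 for copper. Cu sits in group 11, so the d-electron count is 11 − 2 = 9. The t₂g⁶e_g³ configuration has an unevenly filled e_g set; the Jahn–Teller theorem predicts a tetragonal distortion (typically axial elongation) to lift the degeneracy.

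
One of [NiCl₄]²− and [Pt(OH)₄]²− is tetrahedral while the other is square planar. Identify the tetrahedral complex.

For [NiCl₄]²−: Summing ligand charges against the −2 overall charge gives an oxidation state of +2 for nickel. Nickel is a group-10 element; Ni(II) is therefore d⁸. Chloride is a weak-field ligand. With weak-field ligands the CFSE gain from square planar is small, so a 3d d⁸ ion takes the sterically preferred tetrahedral geometry. → tetrahedral.
For [Pt(OH)₄]²−: Summing ligand charges against the −2 overall charge gives an oxidation state of +2 for platinum. Platinum is a group-10 element; Pt(II) is therefore d⁸. A 5d d⁸ ion has a large crystal-field splitting; square planar leaves the high-energy d_{x²−y²} orbital empty and maximises CFSE. → square planar.

[NiCl₄]²−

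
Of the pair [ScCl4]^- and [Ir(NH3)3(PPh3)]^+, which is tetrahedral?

[ScCl4]^-

For [ScCl4]^-: Each chloride is −1; balancing the −1 overall charge requires Sc(III). Sc sits in group 3, so the d-electron count is 3 − 3 = 0. A d⁰ ion has no crystal-field stabilisation preference between square planar and tetrahedral, so four ligands adopt the sterically favoured tetrahedral geometry. → tetrahedral.
For [Ir(NH3)3(PPh3)]^+: Ligand charges: ammonia is neutral; triphenylphosphine is neutral. With an overall charge of +1 the iridium centre must be in the +1 oxidation state. Iridium is a group-9 element; Ir(I) is therefore d⁸. A 5d d⁸ ion has a large crystal-field splitting; square planar leaves the high-energy d_{x²−y²} orbital empty and maximises CFSE. → square planar.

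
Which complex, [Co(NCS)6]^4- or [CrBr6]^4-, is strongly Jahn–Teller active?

[Co(NCS)6]^4-: Summing ligand charges against the −4 overall charge gives an oxidation state of +2 for cobalt. Cobalt is a group-9 element; Co(II) is therefore d⁷. Isothiocyanate is a weak-field ligand for a first-row metal, so the complex is high-spin. The d⁷ configuration leaves the e_g set evenly filled (or empty) — no strong Jahn–Teller driving force.
[CrBr6]^4-: Each bromide is −1; balancing the −4 overall charge requires Cr(II). Chromium is a group-6 element; Cr(II) is therefore d⁴. Bromide is a weak-field ligand for a first-row metal, so the complex is high-spin. The t₂g³e_g¹ (high-spin) configuration has an unevenly filled e_g set; the Jahn–Teller theorem predicts a tetragonal distortion (typically axial elongation) to lift the degeneracy.

[CrBr6]^4-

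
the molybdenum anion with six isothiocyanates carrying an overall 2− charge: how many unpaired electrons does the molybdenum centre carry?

2

Ligand charges: each isothiocyanate is −1. With an overall charge of −2 the molybdenum centre must be in the +4 oxidation state.
Group 6 minus oxidation state 4 gives a d² configuration.
In an octahedral field the d² configuration is t₂g²e_g⁰ (only one arrangement possible), giving 2 unpaired electrons.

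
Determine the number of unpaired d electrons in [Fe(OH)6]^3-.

Each hydroxide is −1; balancing the −3 overall charge requires Fe(III).
Fe sits in group 8, so the d-electron count is 8 − 3 = 5.
The spin state decides the count: Hydroxide is a weak-field ligand for a first-row metal, so the complex is high-spin.
An octahedral high-spin d⁵ ion is t₂g³e_g², giving 5 unpaired electrons.

5 unpaired electrons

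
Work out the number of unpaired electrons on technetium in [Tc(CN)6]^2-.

Summing ligand charges against the −2 overall charge gives an oxidation state of +4 for technetium.
Tc sits in group 7, so the d-electron count is 7 − 4 = 3.
In an octahedral field the d³ configuration is t₂g³e_g⁰ (only one arrangement possible), giving 3 unpaired electrons.

3 unpaired electrons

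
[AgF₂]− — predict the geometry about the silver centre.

Ligand charges: each fluoride is −1. With an overall charge of −1 the silver centre must be in the +1 oxidation state.
Ag sits in group 11, so the d-electron count is 11 − 1 = 10.
Coordination number: 2.
A d¹⁰ ion with only two ligands adopts a linear arrangement (sp hybridisation; no CFSE preference).

linear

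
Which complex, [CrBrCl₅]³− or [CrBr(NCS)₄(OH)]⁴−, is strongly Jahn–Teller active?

[CrBr(NCS)₄(OH)]⁴−

[CrBrCl₅]³−: Summing ligand charges against the −3 overall charge gives an oxidation state of +3 for chromium. Cr sits in group 6, so the d-electron count is 6 − 3 = 3. The d³ configuration leaves the e_g set evenly filled (or empty) — no strong Jahn–Teller driving force.
[CrBr(NCS)₄(OH)]⁴−: Each bromide is −1; each isothiocyanate is −1; each hydroxide is −1; balancing the −4 overall charge requires Cr(II). Cr sits in group 6, so the d-electron count is 6 − 2 = 4. Bromide, hydroxide, and isothiocyanate are weak-field ligands for a first-row metal, so the complex is high-spin. The t₂g³e_g¹ (high-spin) configuration has an unevenly filled e_g set; the Jahn–Teller theorem predicts a tetragonal distortion (typically axial elongation) to lift the degeneracy.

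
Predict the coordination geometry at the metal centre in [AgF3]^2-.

Each fluoride is −1; balancing the −2 overall charge requires Ag(I).
Ag sits in group 11, so the d-electron count is 11 − 1 = 10.
Coordination number: 3.
Three ligands around a d¹⁰ centre minimise repulsion in a trigonal-planar arrangement.

trigonal planar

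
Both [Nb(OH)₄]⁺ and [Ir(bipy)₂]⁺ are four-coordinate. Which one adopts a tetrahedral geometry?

For [Nb(OH)₄]⁺: Ligand charges: each hydroxide is −1. With an overall charge of +1 the niobium centre must be in the +5 oxidation state. Niobium is a group-5 element; Nb(V) is therefore d⁰. A d⁰ ion has no crystal-field stabilisation preference between square planar and tetrahedral, so four ligands adopt the sterically favoured tetrahedral geometry. → tetrahedral.
For [Ir(bipy)₂]⁺: 2,2′-bipyridine is neutral; balancing the +1 overall charge requires Ir(I). Ir sits in group 9, so the d-electron count is 9 − 1 = 8. A 5d d⁸ ion has a large crystal-field splitting; square planar leaves the high-energy d_{x²−y²} orbital empty and maximises CFSE. → square planar.

[Nb(OH)₄]⁺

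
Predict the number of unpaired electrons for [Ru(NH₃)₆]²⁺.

Ligand charges: ammonia is neutral. With an overall charge of +2 the ruthenium centre must be in the +2 oxidation state.
Ruthenium is a group-8 element; Ru(II) is therefore d⁶.
The spin state decides the count: a 4d ion has a large Δₒ and is invariably low-spin.
An octahedral low-spin d⁶ ion is t₂g⁶e_g⁰, giving 0 unpaired electrons.

0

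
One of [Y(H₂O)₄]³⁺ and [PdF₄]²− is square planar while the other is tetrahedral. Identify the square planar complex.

[PdF₄]²−

For [Y(H₂O)₄]³⁺: Water is neutral; balancing the +3 overall charge requires Y(III). Group 3 minus oxidation state 3 gives a d⁰ configuration. A d⁰ ion has no crystal-field stabilisation preference between square planar and tetrahedral, so four ligands adopt the sterically favoured tetrahedral geometry. → tetrahedral.
For [PdF₄]²−: Ligand charges: each fluoride is −1. With an overall charge of −2 the palladium centre must be in the +2 oxidation state. Pd sits in group 10, so the d-electron count is 10 − 2 = 8. A 4d d⁸ ion has a large crystal-field splitting; square planar leaves the high-energy d_{x²−y²} orbital empty and maximises CFSE. → square planar.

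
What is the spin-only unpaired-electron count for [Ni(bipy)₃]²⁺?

Summing ligand charges against the +2 overall charge gives an oxidation state of +2 for nickel.
Group 10 minus oxidation state 2 gives a d⁸ configuration.
Counting donor atoms: 3×2,2′-bipyridine (bidentate) → 6 donors. Coordination number = 6.
In an octahedral field the d⁸ configuration is t₂g⁶e_g² (only one arrangement possible), giving 2 unpaired electrons.

2 unpaired electrons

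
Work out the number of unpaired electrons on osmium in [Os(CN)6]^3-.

1 unpaired electron

Summing ligand charges against the −3 overall charge gives an oxidation state of +3 for osmium.
Group 8 minus oxidation state 3 gives a d⁵ configuration.
The spin state decides the count: a 5d ion has a large Δₒ and is invariably low-spin.
An octahedral low-spin d⁵ ion is t₂g⁵e_g⁰, giving 1 unpaired electron.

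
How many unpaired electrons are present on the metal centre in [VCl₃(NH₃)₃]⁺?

1

Ligand charges: each chloride is −1; ammonia is neutral. With an overall charge of +1 the vanadium centre must be in the +4 oxidation state.
Vanadium is a group-5 element; V(IV) is therefore d¹.
In an octahedral field the d¹ configuration is t₂g¹e_g⁰ (only one arrangement possible), giving 1 unpaired electron.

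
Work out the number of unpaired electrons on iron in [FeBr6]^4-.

Summing ligand charges against the −4 overall charge gives an oxidation state of +2 for iron.
Fe sits in group 8, so the d-electron count is 8 − 2 = 6.
The spin state decides the count: Bromide is a weak-field ligand for a first-row metal, so the complex is high-spin.
An octahedral high-spin d⁶ ion is t₂g⁴e_g², giving 4 unpaired electrons.

4 unpaired electrons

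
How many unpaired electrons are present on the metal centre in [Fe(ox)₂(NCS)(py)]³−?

4 unpaired electrons

Ligand charges: each oxalate is −2; each isothiocyanate is −1; pyridine is neutral. With an overall charge of −3 the iron centre must be in the +2 oxidation state.
Fe sits in group 8, so the d-electron count is 8 − 2 = 6.
Counting donor atoms: 2×oxalate (bidentate) → 4 donors; 1×isothiocyanate (monodentate) → 1 donor; 1×pyridine (monodentate) → 1 donor. Coordination number = 6.
The spin state decides the count: Isothiocyanate and oxalate are weak-field ligands for a first-row metal, so the complex is high-spin.
An octahedral high-spin d⁶ ion is t₂g⁴e_g², giving 4 unpaired electrons.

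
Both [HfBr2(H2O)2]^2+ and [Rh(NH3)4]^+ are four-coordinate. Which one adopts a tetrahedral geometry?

For [HfBr2(H2O)2]^2+: Summing ligand charges against the +2 overall charge gives an oxidation state of +4 for hafnium. Hafnium is a group-4 element; Hf(IV) is therefore d⁰. A d⁰ ion has no crystal-field stabilisation preference between square planar and tetrahedral, so four ligands adopt the sterically favoured tetrahedral geometry. → tetrahedral.
For [Rh(NH3)4]^+: Ligand charges: ammonia is neutral. With an overall charge of +1 the rhodium centre must be in the +1 oxidation state. Rh sits in group 9, so the d-electron count is 9 − 1 = 8. A 4d d⁸ ion has a large crystal-field splitting; square planar leaves the high-energy d_{x²−y²} orbital empty and maximises CFSE. → square planar.

[HfBr2(H2O)2]^2+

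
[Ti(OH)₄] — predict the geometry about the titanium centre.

tetrahedral

Each hydroxide is −1; balancing the 0 overall charge requires Ti(IV).
Group 4 minus oxidation state 4 gives a d⁰ configuration.
Coordination number: 4.
A d⁰ ion has no crystal-field stabilisation preference between square planar and tetrahedral, so four ligands adopt the sterically favoured tetrahedral geometry.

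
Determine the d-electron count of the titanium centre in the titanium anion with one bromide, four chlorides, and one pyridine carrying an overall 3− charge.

d²

Each bromide is −1; each chloride is −1; pyridine is neutral; balancing the −3 overall charge requires Ti(II).
Ti sits in group 4, so the d-electron count is 4 − 2 = 2.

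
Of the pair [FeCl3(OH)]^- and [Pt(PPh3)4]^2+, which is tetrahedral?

[FeCl3(OH)]^-

For [FeCl3(OH)]^-: Summing ligand charges against the −1 overall charge gives an oxidation state of +3 for iron. Fe sits in group 8, so the d-electron count is 8 − 3 = 5. A high-spin d⁵ ion has zero CFSE in either geometry, so four ligands adopt the sterically favoured tetrahedral geometry. → tetrahedral.
For [Pt(PPh3)4]^2+: Summing ligand charges against the +2 overall charge gives an oxidation state of +2 for platinum. Pt sits in group 10, so the d-electron count is 10 − 2 = 8. A 5d d⁸ ion has a large crystal-field splitting; square planar leaves the high-energy d_{x²−y²} orbital empty and maximises CFSE. → square planar.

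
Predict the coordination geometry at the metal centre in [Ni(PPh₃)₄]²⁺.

square planar

Ligand charges: triphenylphosphine is neutral. With an overall charge of +2 the nickel centre must be in the +2 oxidation state.
Nickel is a group-10 element; Ni(II) is therefore d⁸.
With 4 monodentate ligands the coordination number is 4.
Triphenylphosphine is a strong-field ligand (high in the spectrochemical series).
A 3d d⁸ ion with strong-field ligands gains enough CFSE to favour square planar over tetrahedral.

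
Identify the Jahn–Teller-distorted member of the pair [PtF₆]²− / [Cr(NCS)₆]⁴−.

[Cr(NCS)₆]⁴−

[PtF₆]²−: Each fluoride is −1; balancing the −2 overall charge requires Pt(IV). Pt sits in group 10, so the d-electron count is 10 − 4 = 6. A 5d ion has a large Δₒ and is invariably low-spin. The d⁶ configuration leaves the e_g set evenly filled (or empty) — no strong Jahn–Teller driving force.
[Cr(NCS)₆]⁴−: Ligand charges: each isothiocyanate is −1. With an overall charge of −4 the chromium centre must be in the +2 oxidation state. Group 6 minus oxidation state 2 gives a d⁴ configuration. Isothiocyanate is a weak-field ligand for a first-row metal, so the complex is high-spin. The t₂g³e_g¹ (high-spin) configuration has an unevenly filled e_g set; the Jahn–Teller theorem predicts a tetragonal distortion (typically axial elongation) to lift the degeneracy.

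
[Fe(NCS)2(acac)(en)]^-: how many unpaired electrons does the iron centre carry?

Summing ligand charges against the −1 overall charge gives an oxidation state of +2 for iron.
Fe sits in group 8, so the d-electron count is 8 − 2 = 6.
Counting donor atoms: 2×isothiocyanate (monodentate) → 2 donors; 1×acetylacetonate (bidentate) → 2 donors; 1×ethylenediamine (bidentate) → 2 donors. Coordination number = 6.
The spin state decides the count: Acetylacetonate and isothiocyanate are weak-field ligands for a first-row metal, so the complex is high-spin.
An octahedral high-spin d⁶ ion is t₂g⁴e_g², giving 4 unpaired electrons.

4 unpaired electrons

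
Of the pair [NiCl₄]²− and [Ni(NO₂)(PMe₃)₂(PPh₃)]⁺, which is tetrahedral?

[NiCl₄]²−

For [NiCl₄]²−: Each chloride is −1; balancing the −2 overall charge requires Ni(II). Ni sits in group 10, so the d-electron count is 10 − 2 = 8. Chloride is a weak-field ligand. With weak-field ligands the CFSE gain from square planar is small, so a 3d d⁸ ion takes the sterically preferred tetrahedral geometry. → tetrahedral.
For [Ni(NO₂)(PMe₃)₂(PPh₃)]⁺: Ligand charges: each nitro (N-bound nitrite) is −1; trimethylphosphine is neutral; triphenylphosphine is neutral. With an overall charge of +1 the nickel centre must be in the +2 oxidation state. Ni sits in group 10, so the d-electron count is 10 − 2 = 8. Nitro (N-bound nitrite), trimethylphosphine, and triphenylphosphine are strong-field ligands (high in the spectrochemical series). A 3d d⁸ ion with strong-field ligands gains enough CFSE to favour square planar over tetrahedral. → square planar.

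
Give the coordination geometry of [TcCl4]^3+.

Ligand charges: each chloride is −1. With an overall charge of +3 the technetium centre must be in the +7 oxidation state.
Tc sits in group 7, so the d-electron count is 7 − 7 = 0.
With 4 monodentate ligands the coordination number is 4.
A d⁰ ion has no crystal-field stabilisation preference between square planar and tetrahedral, so four ligands adopt the sterically favoured tetrahedral geometry.

tetrahedral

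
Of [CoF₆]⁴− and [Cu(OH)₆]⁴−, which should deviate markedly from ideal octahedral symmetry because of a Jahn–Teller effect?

[CoF₆]⁴−: Ligand charges: each fluoride is −1. With an overall charge of −4 the cobalt centre must be in the +2 oxidation state. Co sits in group 9, so the d-electron count is 9 − 2 = 7. Fluoride is a weak-field ligand for a first-row metal, so the complex is high-spin. The d⁷ configuration leaves the e_g set evenly filled (or empty) — no strong Jahn–Teller driving force.
[Cu(OH)₆]⁴−: Summing ligand charges against the −4 overall charge gives an oxidation state of +2 for copper. Copper is a group-11 element; Cu(II) is therefore d⁹. The t₂g⁶e_g³ configuration has an unevenly filled e_g set; the Jahn–Teller theorem predicts a tetragonal distortion (typically axial elongation) to lift the degeneracy.

[Cu(OH)₆]⁴−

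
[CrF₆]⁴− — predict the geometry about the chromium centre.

octahedral

Ligand charges: each fluoride is −1. With an overall charge of −4 the chromium centre must be in the +2 oxidation state.
Chromium is a group-6 element; Cr(II) is therefore d⁴.
Coordination number: 6.
Six donors around a single metal centre give an octahedral coordination sphere.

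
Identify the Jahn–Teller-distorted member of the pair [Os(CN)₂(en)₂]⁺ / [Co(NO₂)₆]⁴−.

[Os(CN)₂(en)₂]⁺: Summing ligand charges against the +1 overall charge gives an oxidation state of +3 for osmium. Osmium is a group-8 element; Os(III) is therefore d⁵. A 5d ion has a large Δₒ and is invariably low-spin. The d⁵ configuration leaves the e_g set evenly filled (or empty) — no strong Jahn–Teller driving force.
[Co(NO₂)₆]⁴−: Summing ligand charges against the −4 overall charge gives an oxidation state of +2 for cobalt. Group 9 minus oxidation state 2 gives a d⁷ configuration. Nitro (N-bound nitrite) is a strong-field ligand (high in the spectrochemical series) for a first-row metal, so the complex is low-spin. The t₂g⁶e_g¹ (low-spin) configuration has an unevenly filled e_g set; the Jahn–Teller theorem predicts a tetragonal distortion (typically axial elongation) to lift the degeneracy.

[Co(NO₂)₆]⁴−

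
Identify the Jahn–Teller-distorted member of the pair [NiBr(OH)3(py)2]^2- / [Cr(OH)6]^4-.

[NiBr(OH)3(py)2]^2-: Ligand charges: each bromide is −1; each hydroxide is −1; pyridine is neutral. With an overall charge of −2 the nickel centre must be in the +2 oxidation state. Ni sits in group 10, so the d-electron count is 10 − 2 = 8. The d⁸ configuration leaves the e_g set evenly filled (or empty) — no strong Jahn–Teller driving force.
[Cr(OH)6]^4-: Ligand charges: each hydroxide is −1. With an overall charge of −4 the chromium centre must be in the +2 oxidation state. Group 6 minus oxidation state 2 gives a d⁴ configuration. Hydroxide is a weak-field ligand for a first-row metal, so the complex is high-spin. The t₂g³e_g¹ (high-spin) configuration has an unevenly filled e_g set; the Jahn–Teller theorem predicts a tetragonal distortion (typically axial elongation) to lift the degeneracy.

[Cr(OH)6]^4-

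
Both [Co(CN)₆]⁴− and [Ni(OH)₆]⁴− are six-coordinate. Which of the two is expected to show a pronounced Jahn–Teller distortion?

[Co(CN)₆]⁴−

[Co(CN)₆]⁴−: Ligand charges: each cyanide is −1. With an overall charge of −4 the cobalt centre must be in the +2 oxidation state. Co sits in group 9, so the d-electron count is 9 − 2 = 7. Cyanide is a strong-field ligand (high in the spectrochemical series) for a first-row metal, so the complex is low-spin. The t₂g⁶e_g¹ (low-spin) configuration has an unevenly filled e_g set; the Jahn–Teller theorem predicts a tetragonal distortion (typically axial elongation) to lift the degeneracy.
[Ni(OH)₆]⁴−: Ligand charges: each hydroxide is −1. With an overall charge of −4 the nickel centre must be in the +2 oxidation state. Nickel is a group-10 element; Ni(II) is therefore d⁸. The d⁸ configuration leaves the e_g set evenly filled (or empty) — no strong Jahn–Teller driving force.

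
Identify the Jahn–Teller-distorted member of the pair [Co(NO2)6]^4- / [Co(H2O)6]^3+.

[Co(NO2)6]^4-

[Co(NO2)6]^4-: Each nitro (N-bound nitrite) is −1; balancing the −4 overall charge requires Co(II). Group 9 minus oxidation state 2 gives a d⁷ configuration. Nitro (N-bound nitrite) is a strong-field ligand (high in the spectrochemical series) for a first-row metal, so the complex is low-spin. The t₂g⁶e_g¹ (low-spin) configuration has an unevenly filled e_g set; the Jahn–Teller theorem predicts a tetragonal distortion (typically axial elongation) to lift the degeneracy.
[Co(H2O)6]^3+: Ligand charges: water is neutral. With an overall charge of +3 the cobalt centre must be in the +3 oxidation state. Group 9 minus oxidation state 3 gives a d⁶ configuration. Co(III) has an exceptionally large octahedral splitting and is low-spin with essentially every ligand except fluoride. The d⁶ configuration leaves the e_g set evenly filled (or empty) — no strong Jahn–Teller driving force.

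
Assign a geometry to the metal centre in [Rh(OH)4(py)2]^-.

Summing ligand charges against the −1 overall charge gives an oxidation state of +3 for rhodium.
Rhodium is a group-9 element; Rh(III) is therefore d⁶.
Coordination number: 6.
Six donors around a single metal centre give an octahedral coordination sphere.

octahedral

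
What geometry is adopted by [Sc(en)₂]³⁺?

Ligand charges: ethylenediamine is neutral. With an overall charge of +3 the scandium centre must be in the +3 oxidation state.
Group 3 minus oxidation state 3 gives a d⁰ configuration.
Counting donor atoms: 2×ethylenediamine (bidentate) → 4 donors. Coordination number = 4.
A d⁰ ion has no crystal-field stabilisation preference between square planar and tetrahedral, so four ligands adopt the sterically favoured tetrahedral geometry.

tetrahedral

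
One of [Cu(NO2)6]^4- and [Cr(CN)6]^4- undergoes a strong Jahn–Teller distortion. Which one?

[Cu(NO2)6]^4-: Each nitro (N-bound nitrite) is −1; balancing the −4 overall charge requires Cu(II). Group 11 minus oxidation state 2 gives a d⁹ configuration. The t₂g⁶e_g³ configuration has an unevenly filled e_g set; the Jahn–Teller theorem predicts a tetragonal distortion (typically axial elongation) to lift the degeneracy.
[Cr(CN)6]^4-: Ligand charges: each cyanide is −1. With an overall charge of −4 the chromium centre must be in the +2 oxidation state. Group 6 minus oxidation state 2 gives a d⁴ configuration. Cyanide is a strong-field ligand (high in the spectrochemical series) for a first-row metal, so the complex is low-spin. The d⁴ configuration leaves the e_g set evenly filled (or empty) — no strong Jahn–Teller driving force.

[Cu(NO2)6]^4-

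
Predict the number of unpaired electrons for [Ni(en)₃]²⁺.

Summing ligand charges against the +2 overall charge gives an oxidation state of +2 for nickel.
Group 10 minus oxidation state 2 gives a d⁸ configuration.
Counting donor atoms: 3×ethylenediamine (bidentate) → 6 donors. Coordination number = 6.
In an octahedral field the d⁸ configuration is t₂g⁶e_g² (only one arrangement possible), giving 2 unpaired electrons.

2 unpaired electrons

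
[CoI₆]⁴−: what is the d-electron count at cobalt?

Each iodide is −1; balancing the −4 overall charge requires Co(II).
Cobalt is a group-9 element; Co(II) is therefore d⁷.

d7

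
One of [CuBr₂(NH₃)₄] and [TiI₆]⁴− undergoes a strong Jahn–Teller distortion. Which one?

[CuBr₂(NH₃)₄]

[CuBr₂(NH₃)₄]: Each bromide is −1; ammonia is neutral; balancing the 0 overall charge requires Cu(II). Copper is a group-11 element; Cu(II) is therefore d⁹. The t₂g⁶e_g³ configuration has an unevenly filled e_g set; the Jahn–Teller theorem predicts a tetragonal distortion (typically axial elongation) to lift the degeneracy.
[TiI₆]⁴−: Each iodide is −1; balancing the −4 overall charge requires Ti(II). Ti sits in group 4, so the d-electron count is 4 − 2 = 2. The d² configuration leaves the e_g set evenly filled (or empty) — no strong Jahn–Teller driving force.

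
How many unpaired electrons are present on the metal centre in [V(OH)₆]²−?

1

Summing ligand charges against the −2 overall charge gives an oxidation state of +4 for vanadium.
Vanadium is a group-5 element; V(IV) is therefore d¹.
In an octahedral field the d¹ configuration is t₂g¹e_g⁰ (only one arrangement possible), giving 1 unpaired electron.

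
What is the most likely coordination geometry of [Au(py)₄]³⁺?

Summing ligand charges against the +3 overall charge gives an oxidation state of +3 for gold.
Group 11 minus oxidation state 3 gives a d⁸ configuration.
Coordination number: 4.
A 5d d⁸ ion has a large crystal-field splitting; square planar leaves the high-energy d_{x²−y²} orbital empty and maximises CFSE.

square planar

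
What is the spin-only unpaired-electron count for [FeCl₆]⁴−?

Each chloride is −1; balancing the −4 overall charge requires Fe(II).
Group 8 minus oxidation state 2 gives a d⁶ configuration.
The spin state decides the count: Chloride is a weak-field ligand for a first-row metal, so the complex is high-spin.
An octahedral high-spin d⁶ ion is t₂g⁴e_g², giving 4 unpaired electrons.

4 unpaired electrons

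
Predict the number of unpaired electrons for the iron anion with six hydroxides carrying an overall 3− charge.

5

Ligand charges: each hydroxide is −1. With an overall charge of −3 the iron centre must be in the +3 oxidation state.
Fe sits in group 8, so the d-electron count is 8 − 3 = 5.
The spin state decides the count: Hydroxide is a weak-field ligand for a first-row metal, so the complex is high-spin.
An octahedral high-spin d⁵ ion is t₂g³e_g², giving 5 unpaired electrons.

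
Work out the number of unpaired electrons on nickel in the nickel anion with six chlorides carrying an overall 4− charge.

Summing ligand charges against the −4 overall charge gives an oxidation state of +2 for nickel.
Ni sits in group 10, so the d-electron count is 10 − 2 = 8.
In an octahedral field the d⁸ configuration is t₂g⁶e_g² (only one arrangement possible), giving 2 unpaired electrons.

2 unpaired electrons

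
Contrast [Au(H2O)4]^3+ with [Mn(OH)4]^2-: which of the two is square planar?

[Au(H2O)4]^3+

For [Au(H2O)4]^3+: Summing ligand charges against the +3 overall charge gives an oxidation state of +3 for gold. Gold is a group-11 element; Au(III) is therefore d⁸. A 5d d⁸ ion has a large crystal-field splitting; square planar leaves the high-energy d_{x²−y²} orbital empty and maximises CFSE. → square planar.
For [Mn(OH)4]^2-: Summing ligand charges against the −2 overall charge gives an oxidation state of +2 for manganese. Manganese is a group-7 element; Mn(II) is therefore d⁵. A high-spin d⁵ ion has zero CFSE in either geometry, so four ligands adopt the sterically favoured tetrahedral geometry. → tetrahedral.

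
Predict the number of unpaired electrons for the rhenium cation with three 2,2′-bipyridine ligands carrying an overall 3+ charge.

2

Ligand charges: 2,2′-bipyridine is neutral. With an overall charge of +3 the rhenium centre must be in the +3 oxidation state.
Group 7 minus oxidation state 3 gives a d⁴ configuration.
Counting donor atoms: 3×2,2′-bipyridine (bidentate) → 6 donors. Coordination number = 6.
The spin state decides the count: a 5d ion has a large Δₒ and is invariably low-spin.
An octahedral low-spin d⁴ ion is t₂g⁴e_g⁰, giving 2 unpaired electrons.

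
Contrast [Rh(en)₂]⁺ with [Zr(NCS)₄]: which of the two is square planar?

For [Rh(en)₂]⁺: Ligand charges: ethylenediamine is neutral. With an overall charge of +1 the rhodium centre must be in the +1 oxidation state. Group 9 minus oxidation state 1 gives a d⁸ configuration. A 4d d⁸ ion has a large crystal-field splitting; square planar leaves the high-energy d_{x²−y²} orbital empty and maximises CFSE. → square planar.
For [Zr(NCS)₄]: Ligand charges: each isothiocyanate is −1. With an overall charge of 0 the zirconium centre must be in the +4 oxidation state. Zirconium is a group-4 element; Zr(IV) is therefore d⁰. A d⁰ ion has no crystal-field stabilisation preference between square planar and tetrahedral, so four ligands adopt the sterically favoured tetrahedral geometry. → tetrahedral.

[Rh(en)₂]⁺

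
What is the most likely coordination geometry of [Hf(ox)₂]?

tetrahedral

Each oxalate is −2; balancing the 0 overall charge requires Hf(IV).
Group 4 minus oxidation state 4 gives a d⁰ configuration.
Counting donor atoms: 2×oxalate (bidentate) → 4 donors. Coordination number = 4.
A d⁰ ion has no crystal-field stabilisation preference between square planar and tetrahedral, so four ligands adopt the sterically favoured tetrahedral geometry.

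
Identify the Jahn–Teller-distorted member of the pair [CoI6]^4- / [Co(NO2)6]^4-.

[CoI6]^4-: Ligand charges: each iodide is −1. With an overall charge of −4 the cobalt centre must be in the +2 oxidation state. Group 9 minus oxidation state 2 gives a d⁷ configuration. Iodide is a weak-field ligand for a first-row metal, so the complex is high-spin. The d⁷ configuration leaves the e_g set evenly filled (or empty) — no strong Jahn–Teller driving force.
[Co(NO2)6]^4-: Ligand charges: each nitro (N-bound nitrite) is −1. With an overall charge of −4 the cobalt centre must be in the +2 oxidation state. Co sits in group 9, so the d-electron count is 9 − 2 = 7. Nitro (N-bound nitrite) is a strong-field ligand (high in the spectrochemical series) for a first-row metal, so the complex is low-spin. The t₂g⁶e_g¹ (low-spin) configuration has an unevenly filled e_g set; the Jahn–Teller theorem predicts a tetragonal distortion (typically axial elongation) to lift the degeneracy.

[Co(NO2)6]^4-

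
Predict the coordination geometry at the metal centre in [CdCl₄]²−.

Summing ligand charges against the −2 overall charge gives an oxidation state of +2 for cadmium.
Cd sits in group 12, so the d-electron count is 12 − 2 = 10.
With 4 monodentate ligands the coordination number is 4.
A d¹⁰ ion has no crystal-field stabilisation preference between square planar and tetrahedral, so four ligands adopt the sterically favoured tetrahedral geometry.

tetrahedral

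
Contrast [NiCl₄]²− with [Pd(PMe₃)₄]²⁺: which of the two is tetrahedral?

[NiCl₄]²−

For [NiCl₄]²−: Summing ligand charges against the −2 overall charge gives an oxidation state of +2 for nickel. Nickel is a group-10 element; Ni(II) is therefore d⁸. Chloride is a weak-field ligand. With weak-field ligands the CFSE gain from square planar is small, so a 3d d⁸ ion takes the sterically preferred tetrahedral geometry. → tetrahedral.
For [Pd(PMe₃)₄]²⁺: Summing ligand charges against the +2 overall charge gives an oxidation state of +2 for palladium. Group 10 minus oxidation state 2 gives a d⁸ configuration. A 4d d⁸ ion has a large crystal-field splitting; square planar leaves the high-energy d_{x²−y²} orbital empty and maximises CFSE. → square planar.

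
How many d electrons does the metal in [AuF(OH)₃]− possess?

Each fluoride is −1; each hydroxide is −1; balancing the −1 overall charge requires Au(III).
Gold is a group-11 element; Au(III) is therefore d⁸.

d8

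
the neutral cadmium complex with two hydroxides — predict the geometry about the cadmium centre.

linear

Ligand charges: each hydroxide is −1. With an overall charge of 0 the cadmium centre must be in the +2 oxidation state.
Cd sits in group 12, so the d-electron count is 12 − 2 = 10.
With 2 monodentate ligands the coordination number is 2.
A d¹⁰ ion with only two ligands adopts a linear arrangement (sp hybridisation; no CFSE preference).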